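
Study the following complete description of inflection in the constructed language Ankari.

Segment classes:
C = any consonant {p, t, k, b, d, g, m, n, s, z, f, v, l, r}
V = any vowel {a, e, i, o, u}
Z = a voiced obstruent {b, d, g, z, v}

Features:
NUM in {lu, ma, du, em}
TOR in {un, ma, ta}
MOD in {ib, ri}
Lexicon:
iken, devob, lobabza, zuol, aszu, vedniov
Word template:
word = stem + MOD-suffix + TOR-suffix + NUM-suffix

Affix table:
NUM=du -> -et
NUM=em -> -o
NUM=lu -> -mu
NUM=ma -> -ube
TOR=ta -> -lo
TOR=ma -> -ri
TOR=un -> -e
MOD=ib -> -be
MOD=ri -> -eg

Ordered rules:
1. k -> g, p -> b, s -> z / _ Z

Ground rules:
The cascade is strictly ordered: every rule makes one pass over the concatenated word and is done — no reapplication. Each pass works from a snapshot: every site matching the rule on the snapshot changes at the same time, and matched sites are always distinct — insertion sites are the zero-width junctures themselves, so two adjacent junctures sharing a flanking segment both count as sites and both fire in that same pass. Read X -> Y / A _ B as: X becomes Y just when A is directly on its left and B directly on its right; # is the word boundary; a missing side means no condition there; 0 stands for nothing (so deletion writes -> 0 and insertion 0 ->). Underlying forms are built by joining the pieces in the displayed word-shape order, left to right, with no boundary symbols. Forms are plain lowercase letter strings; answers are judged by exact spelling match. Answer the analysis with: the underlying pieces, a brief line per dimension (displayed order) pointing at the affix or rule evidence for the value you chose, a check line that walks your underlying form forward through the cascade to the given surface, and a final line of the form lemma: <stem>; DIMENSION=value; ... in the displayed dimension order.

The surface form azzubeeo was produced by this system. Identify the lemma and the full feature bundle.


underlying: aszu-be-e-o
NUM=em - signalled by the affix -o
TOR=un - signalled by the affix -e
MOD=ib - signalled by the affix -be
check: aszubeeo -> azzubeeo
lemma: aszu; NUM=em; TOR=un; MOD=ib


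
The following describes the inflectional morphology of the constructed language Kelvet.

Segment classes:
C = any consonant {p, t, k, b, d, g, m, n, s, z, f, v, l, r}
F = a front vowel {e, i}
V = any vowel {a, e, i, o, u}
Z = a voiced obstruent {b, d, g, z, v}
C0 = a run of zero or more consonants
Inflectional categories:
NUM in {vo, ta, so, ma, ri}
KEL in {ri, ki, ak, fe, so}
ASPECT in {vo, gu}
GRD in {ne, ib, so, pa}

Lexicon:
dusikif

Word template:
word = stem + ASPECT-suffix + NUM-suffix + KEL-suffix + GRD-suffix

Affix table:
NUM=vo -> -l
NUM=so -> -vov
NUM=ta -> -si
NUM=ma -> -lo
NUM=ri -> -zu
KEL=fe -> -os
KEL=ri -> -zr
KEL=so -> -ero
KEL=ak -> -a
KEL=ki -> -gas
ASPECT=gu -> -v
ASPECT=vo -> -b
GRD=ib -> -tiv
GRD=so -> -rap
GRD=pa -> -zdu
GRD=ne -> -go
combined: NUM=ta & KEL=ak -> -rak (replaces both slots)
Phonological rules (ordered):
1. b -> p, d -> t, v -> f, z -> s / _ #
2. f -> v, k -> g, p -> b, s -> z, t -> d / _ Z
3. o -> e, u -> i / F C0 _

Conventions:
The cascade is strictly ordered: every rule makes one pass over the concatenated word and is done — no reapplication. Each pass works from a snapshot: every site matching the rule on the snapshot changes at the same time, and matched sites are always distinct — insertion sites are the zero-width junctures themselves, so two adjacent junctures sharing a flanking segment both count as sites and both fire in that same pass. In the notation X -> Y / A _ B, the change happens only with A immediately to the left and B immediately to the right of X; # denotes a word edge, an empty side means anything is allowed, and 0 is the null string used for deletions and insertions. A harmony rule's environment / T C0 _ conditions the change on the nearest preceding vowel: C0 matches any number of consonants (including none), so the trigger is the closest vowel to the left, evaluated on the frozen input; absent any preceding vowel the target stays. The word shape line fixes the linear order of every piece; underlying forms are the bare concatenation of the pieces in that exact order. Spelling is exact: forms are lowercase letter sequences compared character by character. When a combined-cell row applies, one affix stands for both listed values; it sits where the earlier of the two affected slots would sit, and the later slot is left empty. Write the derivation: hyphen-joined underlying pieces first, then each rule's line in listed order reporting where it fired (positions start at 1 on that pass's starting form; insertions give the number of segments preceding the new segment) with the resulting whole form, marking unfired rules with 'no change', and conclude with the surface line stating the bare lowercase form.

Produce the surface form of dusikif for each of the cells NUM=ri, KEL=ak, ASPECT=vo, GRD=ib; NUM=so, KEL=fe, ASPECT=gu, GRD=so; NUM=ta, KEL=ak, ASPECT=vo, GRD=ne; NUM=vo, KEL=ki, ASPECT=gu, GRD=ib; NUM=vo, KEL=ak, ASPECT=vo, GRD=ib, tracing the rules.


cell NUM=ri, KEL=ak, ASPECT=vo, GRD=ib:
underlying: dusikif-b-zu-a-tiv
1. b -> p, d -> t, v -> f, z -> s / _ #: fires at position(s) 14: dusikifbzuatif
2. f -> v, k -> g, p -> b, s -> z, t -> d / _ Z: fires at position(s) 7: dusikivbzuatif
3. o -> e, u -> i / F C0 _: fires at position(s) 10: dusikivbziatif
surface: dusikivbziatif

cell NUM=so, KEL=fe, ASPECT=gu, GRD=so:
underlying: dusikif-v-vov-os-rap
1. b -> p, d -> t, v -> f, z -> s / _ #: no change
2. f -> v, k -> g, p -> b, s -> z, t -> d / _ Z: fires at position(s) 7: dusikivvvovosrap
3. o -> e, u -> i / F C0 _: fires at position(s) 10: dusikivvvevosrap
surface: dusikivvvevosrap

cell NUM=ta, KEL=ak, ASPECT=vo, GRD=ne:
underlying: dusikif-b-rak-go
1. b -> p, d -> t, v -> f, z -> s / _ #: no change
2. f -> v, k -> g, p -> b, s -> z, t -> d / _ Z: fires at position(s) 7, 11: dusikivbraggo
3. o -> e, u -> i / F C0 _: no change
surface: dusikivbraggo

cell NUM=vo, KEL=ki, ASPECT=gu, GRD=ib:
underlying: dusikif-v-l-gas-tiv
1. b -> p, d -> t, v -> f, z -> s / _ #: fires at position(s) 15: dusikifvlgastif
2. f -> v, k -> g, p -> b, s -> z, t -> d / _ Z: fires at position(s) 7: dusikivvlgastif
3. o -> e, u -> i / F C0 _: no change
surface: dusikivvlgastif

cell NUM=vo, KEL=ak, ASPECT=vo, GRD=ib:
underlying: dusikif-b-l-a-tiv
1. b -> p, d -> t, v -> f, z -> s / _ #: fires at position(s) 13: dusikifblatif
2. f -> v, k -> g, p -> b, s -> z, t -> d / _ Z: fires at position(s) 7: dusikivblatif
3. o -> e, u -> i / F C0 _: no change
surface: dusikivblatif


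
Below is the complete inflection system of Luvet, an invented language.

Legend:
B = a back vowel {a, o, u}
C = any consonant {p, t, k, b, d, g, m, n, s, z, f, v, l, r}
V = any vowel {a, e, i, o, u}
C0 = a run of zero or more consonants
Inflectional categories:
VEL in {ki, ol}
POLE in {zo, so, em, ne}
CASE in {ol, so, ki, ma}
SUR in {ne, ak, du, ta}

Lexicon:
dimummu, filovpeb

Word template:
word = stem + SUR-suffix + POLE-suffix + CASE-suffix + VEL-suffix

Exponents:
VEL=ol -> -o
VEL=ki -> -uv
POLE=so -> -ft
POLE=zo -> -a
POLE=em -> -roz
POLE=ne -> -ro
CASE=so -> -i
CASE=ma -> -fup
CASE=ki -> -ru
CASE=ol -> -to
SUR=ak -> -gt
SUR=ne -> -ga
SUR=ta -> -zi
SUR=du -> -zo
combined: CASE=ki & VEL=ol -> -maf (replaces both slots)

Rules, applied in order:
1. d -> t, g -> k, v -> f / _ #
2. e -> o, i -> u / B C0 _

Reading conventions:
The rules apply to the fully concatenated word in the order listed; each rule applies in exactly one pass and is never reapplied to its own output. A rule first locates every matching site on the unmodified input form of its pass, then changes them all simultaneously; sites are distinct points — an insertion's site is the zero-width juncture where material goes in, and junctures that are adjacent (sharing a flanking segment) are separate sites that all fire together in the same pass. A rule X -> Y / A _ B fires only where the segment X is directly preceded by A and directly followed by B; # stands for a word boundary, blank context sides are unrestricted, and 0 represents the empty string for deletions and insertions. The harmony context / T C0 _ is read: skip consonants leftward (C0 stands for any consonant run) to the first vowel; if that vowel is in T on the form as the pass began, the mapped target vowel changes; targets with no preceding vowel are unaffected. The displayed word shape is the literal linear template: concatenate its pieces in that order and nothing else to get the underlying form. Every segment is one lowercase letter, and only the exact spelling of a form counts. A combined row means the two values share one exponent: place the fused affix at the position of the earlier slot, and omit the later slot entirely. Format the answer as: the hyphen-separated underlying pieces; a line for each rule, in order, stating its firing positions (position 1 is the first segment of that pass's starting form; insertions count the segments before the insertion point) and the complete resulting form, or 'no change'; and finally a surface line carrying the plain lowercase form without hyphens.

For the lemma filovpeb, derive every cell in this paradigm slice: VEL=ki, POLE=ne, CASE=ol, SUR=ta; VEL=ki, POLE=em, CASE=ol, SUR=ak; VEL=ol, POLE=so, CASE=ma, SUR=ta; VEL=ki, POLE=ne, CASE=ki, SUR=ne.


cell VEL=ki, POLE=ne, CASE=ol, SUR=ta:
underlying: filovpeb-zi-ro-to-uv
1. d -> t, g -> k, v -> f / _ #: fires at position(s) 16: filovpebzirotouf
2. e -> o, i -> u / B C0 _: fires at position(s) 7: filovpobzirotouf
surface: filovpobzirotouf

cell VEL=ki, POLE=em, CASE=ol, SUR=ak:
underlying: filovpeb-gt-roz-to-uv
1. d -> t, g -> k, v -> f / _ #: fires at position(s) 17: filovpebgtroztouf
2. e -> o, i -> u / B C0 _: fires at position(s) 7: filovpobgtroztouf
surface: filovpobgtroztouf

cell VEL=ol, POLE=so, CASE=ma, SUR=ta:
underlying: filovpeb-zi-ft-fup-o
1. d -> t, g -> k, v -> f / _ #: no change
2. e -> o, i -> u / B C0 _: fires at position(s) 7: filovpobziftfupo
surface: filovpobziftfupo

cell VEL=ki, POLE=ne, CASE=ki, SUR=ne:
underlying: filovpeb-ga-ro-ru-uv
1. d -> t, g -> k, v -> f / _ #: fires at position(s) 16: filovpebgaroruuf
2. e -> o, i -> u / B C0 _: fires at position(s) 7: filovpobgaroruuf
surface: filovpobgaroruuf


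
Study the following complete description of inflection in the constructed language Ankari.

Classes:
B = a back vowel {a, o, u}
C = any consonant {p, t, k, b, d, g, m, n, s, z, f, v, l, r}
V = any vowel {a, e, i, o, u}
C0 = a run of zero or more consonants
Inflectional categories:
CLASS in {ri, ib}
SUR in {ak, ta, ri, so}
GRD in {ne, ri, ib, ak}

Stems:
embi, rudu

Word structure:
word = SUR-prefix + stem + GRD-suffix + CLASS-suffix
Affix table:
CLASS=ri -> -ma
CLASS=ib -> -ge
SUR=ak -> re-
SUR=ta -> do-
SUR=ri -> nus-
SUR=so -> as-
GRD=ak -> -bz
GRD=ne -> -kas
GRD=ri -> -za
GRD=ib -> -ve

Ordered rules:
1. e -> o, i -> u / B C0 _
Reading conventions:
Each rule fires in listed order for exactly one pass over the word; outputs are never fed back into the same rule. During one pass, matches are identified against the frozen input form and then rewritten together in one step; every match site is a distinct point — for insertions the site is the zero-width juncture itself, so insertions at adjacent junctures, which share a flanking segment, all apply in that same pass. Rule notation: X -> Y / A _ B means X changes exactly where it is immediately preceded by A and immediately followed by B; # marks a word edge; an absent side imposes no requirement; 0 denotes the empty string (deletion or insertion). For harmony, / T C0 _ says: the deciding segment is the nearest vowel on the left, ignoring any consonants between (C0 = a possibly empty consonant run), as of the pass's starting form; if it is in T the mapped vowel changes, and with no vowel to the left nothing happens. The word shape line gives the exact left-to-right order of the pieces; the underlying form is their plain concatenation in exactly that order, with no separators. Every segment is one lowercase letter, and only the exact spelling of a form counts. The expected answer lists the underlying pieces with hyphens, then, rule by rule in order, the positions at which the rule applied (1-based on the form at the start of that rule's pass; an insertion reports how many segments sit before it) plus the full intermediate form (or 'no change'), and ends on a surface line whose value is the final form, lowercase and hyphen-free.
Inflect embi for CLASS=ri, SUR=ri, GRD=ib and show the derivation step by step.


underlying: nus-embi-ve-ma
1. e -> o, i -> u / B C0 _: fires at position(s) 4: nusombivema
surface: nusombivema


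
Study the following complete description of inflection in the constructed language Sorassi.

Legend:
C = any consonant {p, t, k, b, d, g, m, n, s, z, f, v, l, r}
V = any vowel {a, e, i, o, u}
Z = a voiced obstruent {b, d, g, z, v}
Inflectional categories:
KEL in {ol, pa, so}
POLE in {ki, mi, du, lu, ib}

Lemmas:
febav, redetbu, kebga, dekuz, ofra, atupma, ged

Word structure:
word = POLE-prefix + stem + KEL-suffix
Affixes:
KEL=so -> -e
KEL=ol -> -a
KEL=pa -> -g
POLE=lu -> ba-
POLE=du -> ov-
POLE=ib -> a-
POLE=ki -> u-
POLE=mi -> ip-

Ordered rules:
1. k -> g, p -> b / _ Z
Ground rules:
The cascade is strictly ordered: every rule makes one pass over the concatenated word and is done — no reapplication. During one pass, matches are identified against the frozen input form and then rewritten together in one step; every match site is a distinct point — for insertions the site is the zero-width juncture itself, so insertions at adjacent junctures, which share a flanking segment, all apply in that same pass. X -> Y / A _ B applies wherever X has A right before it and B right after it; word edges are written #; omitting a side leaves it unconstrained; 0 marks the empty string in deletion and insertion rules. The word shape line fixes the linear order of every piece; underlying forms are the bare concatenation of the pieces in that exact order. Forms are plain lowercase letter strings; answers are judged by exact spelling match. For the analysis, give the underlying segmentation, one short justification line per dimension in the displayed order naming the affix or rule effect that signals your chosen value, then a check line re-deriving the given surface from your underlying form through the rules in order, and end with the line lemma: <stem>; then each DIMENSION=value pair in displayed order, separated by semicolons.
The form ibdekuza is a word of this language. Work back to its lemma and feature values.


underlying: ip-dekuz-a
KEL=ol - signalled by the affix -a
POLE=mi - signalled by the affix ip-
check: ipdekuza -> ibdekuza
lemma: dekuz; KEL=ol; POLE=mi


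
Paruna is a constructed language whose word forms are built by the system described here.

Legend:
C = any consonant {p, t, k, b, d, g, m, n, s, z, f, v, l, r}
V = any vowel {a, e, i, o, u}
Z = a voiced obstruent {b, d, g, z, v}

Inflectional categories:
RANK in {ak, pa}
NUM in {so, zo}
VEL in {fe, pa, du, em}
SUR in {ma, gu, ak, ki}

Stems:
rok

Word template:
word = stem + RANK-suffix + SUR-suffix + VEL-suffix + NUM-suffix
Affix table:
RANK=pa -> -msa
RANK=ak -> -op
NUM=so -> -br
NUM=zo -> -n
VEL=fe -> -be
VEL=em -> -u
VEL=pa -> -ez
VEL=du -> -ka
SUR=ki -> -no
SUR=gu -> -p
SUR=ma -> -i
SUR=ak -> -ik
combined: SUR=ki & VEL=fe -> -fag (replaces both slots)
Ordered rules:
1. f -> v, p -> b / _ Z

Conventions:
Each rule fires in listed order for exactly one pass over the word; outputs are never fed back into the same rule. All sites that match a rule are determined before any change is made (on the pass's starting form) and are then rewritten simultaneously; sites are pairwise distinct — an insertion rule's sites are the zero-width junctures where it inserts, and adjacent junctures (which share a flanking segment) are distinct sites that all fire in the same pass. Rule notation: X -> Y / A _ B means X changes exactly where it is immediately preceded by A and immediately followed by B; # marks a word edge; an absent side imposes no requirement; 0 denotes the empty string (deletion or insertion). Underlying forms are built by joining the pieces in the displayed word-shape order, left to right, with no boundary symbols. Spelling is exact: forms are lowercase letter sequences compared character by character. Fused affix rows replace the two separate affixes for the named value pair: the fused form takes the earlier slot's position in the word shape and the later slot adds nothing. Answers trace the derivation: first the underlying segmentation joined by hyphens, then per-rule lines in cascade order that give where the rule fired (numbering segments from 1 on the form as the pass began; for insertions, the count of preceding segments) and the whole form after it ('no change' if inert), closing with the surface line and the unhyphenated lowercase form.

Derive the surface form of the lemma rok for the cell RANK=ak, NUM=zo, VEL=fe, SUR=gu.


underlying: rok-op-p-be-n
1. f -> v, p -> b / _ Z: fires at position(s) 6: rokopbben
surface: rokopbben


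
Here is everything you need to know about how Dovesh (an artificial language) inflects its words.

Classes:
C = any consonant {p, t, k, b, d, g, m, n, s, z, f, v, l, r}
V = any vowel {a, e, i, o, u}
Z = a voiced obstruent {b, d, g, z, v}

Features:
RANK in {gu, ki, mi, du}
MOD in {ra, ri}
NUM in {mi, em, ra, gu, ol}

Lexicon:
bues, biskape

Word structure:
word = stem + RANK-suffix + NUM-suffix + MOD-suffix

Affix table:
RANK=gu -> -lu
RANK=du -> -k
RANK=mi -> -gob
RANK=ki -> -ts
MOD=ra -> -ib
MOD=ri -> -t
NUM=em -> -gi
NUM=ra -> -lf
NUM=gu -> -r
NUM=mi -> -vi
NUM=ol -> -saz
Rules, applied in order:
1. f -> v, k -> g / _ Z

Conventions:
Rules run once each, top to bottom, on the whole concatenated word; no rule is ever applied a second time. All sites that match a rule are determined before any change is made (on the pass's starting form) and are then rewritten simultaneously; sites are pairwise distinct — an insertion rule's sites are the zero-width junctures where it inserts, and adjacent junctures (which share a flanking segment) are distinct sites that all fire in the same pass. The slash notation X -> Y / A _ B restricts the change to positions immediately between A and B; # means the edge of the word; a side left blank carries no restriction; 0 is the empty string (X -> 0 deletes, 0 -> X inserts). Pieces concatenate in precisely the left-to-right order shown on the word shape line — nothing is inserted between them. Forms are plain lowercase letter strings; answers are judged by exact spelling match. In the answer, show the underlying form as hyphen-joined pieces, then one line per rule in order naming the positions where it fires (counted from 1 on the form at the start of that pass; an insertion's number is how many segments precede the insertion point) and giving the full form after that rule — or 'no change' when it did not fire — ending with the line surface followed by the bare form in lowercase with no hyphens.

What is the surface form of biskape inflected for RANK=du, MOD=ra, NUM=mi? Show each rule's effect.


underlying: biskape-k-vi-ib
1. f -> v, k -> g / _ Z: fires at position(s) 8: biskapegviib
surface: biskapegviib


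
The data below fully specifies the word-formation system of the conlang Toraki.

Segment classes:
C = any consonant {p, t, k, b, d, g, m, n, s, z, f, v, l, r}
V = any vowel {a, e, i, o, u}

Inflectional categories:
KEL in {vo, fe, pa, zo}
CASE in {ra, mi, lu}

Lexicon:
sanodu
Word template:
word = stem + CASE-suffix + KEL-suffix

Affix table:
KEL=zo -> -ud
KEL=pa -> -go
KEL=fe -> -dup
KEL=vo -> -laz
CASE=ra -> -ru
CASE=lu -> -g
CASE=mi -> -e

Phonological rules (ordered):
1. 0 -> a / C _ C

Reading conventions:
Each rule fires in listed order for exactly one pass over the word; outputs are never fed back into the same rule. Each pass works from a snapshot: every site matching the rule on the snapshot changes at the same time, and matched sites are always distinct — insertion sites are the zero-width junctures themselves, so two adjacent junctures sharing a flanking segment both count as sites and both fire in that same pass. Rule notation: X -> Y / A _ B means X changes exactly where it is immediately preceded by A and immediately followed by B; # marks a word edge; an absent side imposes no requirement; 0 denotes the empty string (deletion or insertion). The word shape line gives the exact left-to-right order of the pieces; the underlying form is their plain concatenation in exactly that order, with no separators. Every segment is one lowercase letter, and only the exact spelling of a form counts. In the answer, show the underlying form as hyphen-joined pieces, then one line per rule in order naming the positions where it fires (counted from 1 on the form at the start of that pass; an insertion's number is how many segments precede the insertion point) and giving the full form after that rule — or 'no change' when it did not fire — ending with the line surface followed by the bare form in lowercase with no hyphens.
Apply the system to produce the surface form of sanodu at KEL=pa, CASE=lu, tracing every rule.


underlying: sanodu-g-go
1. 0 -> a / C _ C: inserts after position(s) 7: sanodugago
surface: sanodugago


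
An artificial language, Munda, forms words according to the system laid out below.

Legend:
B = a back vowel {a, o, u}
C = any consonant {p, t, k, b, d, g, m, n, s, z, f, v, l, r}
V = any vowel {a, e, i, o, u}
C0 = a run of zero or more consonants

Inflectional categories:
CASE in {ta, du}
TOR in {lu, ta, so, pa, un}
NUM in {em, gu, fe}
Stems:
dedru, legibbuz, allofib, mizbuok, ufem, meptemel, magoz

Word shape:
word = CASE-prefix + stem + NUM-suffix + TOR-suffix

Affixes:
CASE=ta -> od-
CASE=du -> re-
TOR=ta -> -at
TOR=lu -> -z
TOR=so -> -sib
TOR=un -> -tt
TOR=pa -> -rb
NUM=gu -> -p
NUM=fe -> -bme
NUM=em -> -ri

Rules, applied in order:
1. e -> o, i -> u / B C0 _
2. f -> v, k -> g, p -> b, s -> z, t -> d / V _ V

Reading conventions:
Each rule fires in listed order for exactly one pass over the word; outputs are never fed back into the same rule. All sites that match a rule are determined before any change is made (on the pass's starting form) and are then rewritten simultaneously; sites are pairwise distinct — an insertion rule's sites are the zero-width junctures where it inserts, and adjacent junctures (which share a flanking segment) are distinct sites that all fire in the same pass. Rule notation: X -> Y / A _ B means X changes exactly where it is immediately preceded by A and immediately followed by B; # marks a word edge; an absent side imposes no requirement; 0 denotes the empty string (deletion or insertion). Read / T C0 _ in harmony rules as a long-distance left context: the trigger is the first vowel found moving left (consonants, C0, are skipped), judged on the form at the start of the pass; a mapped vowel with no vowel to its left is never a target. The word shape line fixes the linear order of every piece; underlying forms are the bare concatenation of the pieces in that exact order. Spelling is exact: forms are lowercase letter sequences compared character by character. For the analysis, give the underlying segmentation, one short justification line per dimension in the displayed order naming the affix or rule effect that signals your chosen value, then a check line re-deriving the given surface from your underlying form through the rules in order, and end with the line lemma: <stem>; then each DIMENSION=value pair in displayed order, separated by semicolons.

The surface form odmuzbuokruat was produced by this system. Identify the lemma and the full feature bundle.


underlying: od-mizbuok-ri-at
CASE=ta - signalled by the affix od-
TOR=ta - signalled by the affix -at
NUM=em - signalled by the affix -ri
check: odmizbuokriat -> odmuzbuokruat -> odmuzbuokruat
lemma: mizbuok; CASE=ta; TOR=ta; NUM=em


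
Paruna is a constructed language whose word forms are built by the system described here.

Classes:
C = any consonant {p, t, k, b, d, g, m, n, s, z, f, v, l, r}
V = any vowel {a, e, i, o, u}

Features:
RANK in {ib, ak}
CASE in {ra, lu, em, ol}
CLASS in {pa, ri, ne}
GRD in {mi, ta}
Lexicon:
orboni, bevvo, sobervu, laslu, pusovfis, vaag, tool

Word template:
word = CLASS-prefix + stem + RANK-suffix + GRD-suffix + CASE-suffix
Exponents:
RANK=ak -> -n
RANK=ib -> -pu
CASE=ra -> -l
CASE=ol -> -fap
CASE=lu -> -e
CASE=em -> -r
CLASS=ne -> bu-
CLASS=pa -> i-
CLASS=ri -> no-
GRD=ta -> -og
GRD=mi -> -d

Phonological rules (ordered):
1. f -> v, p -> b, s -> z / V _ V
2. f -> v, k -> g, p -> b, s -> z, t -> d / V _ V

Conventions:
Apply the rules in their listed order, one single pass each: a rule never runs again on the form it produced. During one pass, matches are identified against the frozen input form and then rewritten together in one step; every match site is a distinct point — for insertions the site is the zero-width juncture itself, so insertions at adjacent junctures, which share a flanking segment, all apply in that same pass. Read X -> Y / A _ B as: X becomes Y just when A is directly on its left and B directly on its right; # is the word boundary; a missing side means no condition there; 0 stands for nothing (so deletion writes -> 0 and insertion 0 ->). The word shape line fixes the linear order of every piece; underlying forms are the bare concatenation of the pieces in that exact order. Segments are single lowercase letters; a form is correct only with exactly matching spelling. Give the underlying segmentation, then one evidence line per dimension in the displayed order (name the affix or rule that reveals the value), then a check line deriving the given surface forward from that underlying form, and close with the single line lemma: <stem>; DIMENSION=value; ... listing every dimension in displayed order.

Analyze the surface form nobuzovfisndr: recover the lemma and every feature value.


underlying: no-pusovfis-n-d-r
RANK=ak - signalled by the affix -n
CASE=em - signalled by the affix -r
CLASS=ri - signalled by the affix no-
GRD=mi - signalled by the affix -d
check: nopusovfisndr -> nobuzovfisndr -> nobuzovfisndr
lemma: pusovfis; RANK=ak; CASE=em; CLASS=ri; GRD=mi


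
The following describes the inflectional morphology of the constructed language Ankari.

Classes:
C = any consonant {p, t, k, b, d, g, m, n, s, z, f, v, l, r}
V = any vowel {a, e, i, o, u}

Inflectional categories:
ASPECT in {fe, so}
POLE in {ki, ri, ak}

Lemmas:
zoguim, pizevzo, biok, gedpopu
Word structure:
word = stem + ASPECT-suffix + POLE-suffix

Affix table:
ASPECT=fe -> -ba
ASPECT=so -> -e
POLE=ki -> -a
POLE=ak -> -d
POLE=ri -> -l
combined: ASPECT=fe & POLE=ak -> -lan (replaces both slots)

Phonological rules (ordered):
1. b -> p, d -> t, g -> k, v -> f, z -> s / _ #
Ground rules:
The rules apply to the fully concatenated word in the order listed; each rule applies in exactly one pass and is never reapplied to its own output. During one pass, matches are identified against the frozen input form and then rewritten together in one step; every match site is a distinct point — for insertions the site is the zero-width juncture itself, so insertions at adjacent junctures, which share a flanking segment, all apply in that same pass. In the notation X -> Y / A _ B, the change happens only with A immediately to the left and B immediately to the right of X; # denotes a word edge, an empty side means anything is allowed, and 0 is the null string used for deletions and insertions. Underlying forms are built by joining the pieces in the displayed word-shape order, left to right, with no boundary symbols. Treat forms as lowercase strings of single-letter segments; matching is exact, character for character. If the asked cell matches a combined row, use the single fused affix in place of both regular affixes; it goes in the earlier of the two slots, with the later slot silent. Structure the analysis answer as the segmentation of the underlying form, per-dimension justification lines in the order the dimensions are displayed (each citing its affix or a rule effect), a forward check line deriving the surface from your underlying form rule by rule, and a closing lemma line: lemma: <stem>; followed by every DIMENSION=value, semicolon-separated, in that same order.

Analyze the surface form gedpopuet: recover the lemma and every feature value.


underlying: gedpopu-e-d
ASPECT=so - signalled by the affix -e
POLE=ak - signalled by the affix -d
check: gedpopued -> gedpopuet
lemma: gedpopu; ASPECT=so; POLE=ak


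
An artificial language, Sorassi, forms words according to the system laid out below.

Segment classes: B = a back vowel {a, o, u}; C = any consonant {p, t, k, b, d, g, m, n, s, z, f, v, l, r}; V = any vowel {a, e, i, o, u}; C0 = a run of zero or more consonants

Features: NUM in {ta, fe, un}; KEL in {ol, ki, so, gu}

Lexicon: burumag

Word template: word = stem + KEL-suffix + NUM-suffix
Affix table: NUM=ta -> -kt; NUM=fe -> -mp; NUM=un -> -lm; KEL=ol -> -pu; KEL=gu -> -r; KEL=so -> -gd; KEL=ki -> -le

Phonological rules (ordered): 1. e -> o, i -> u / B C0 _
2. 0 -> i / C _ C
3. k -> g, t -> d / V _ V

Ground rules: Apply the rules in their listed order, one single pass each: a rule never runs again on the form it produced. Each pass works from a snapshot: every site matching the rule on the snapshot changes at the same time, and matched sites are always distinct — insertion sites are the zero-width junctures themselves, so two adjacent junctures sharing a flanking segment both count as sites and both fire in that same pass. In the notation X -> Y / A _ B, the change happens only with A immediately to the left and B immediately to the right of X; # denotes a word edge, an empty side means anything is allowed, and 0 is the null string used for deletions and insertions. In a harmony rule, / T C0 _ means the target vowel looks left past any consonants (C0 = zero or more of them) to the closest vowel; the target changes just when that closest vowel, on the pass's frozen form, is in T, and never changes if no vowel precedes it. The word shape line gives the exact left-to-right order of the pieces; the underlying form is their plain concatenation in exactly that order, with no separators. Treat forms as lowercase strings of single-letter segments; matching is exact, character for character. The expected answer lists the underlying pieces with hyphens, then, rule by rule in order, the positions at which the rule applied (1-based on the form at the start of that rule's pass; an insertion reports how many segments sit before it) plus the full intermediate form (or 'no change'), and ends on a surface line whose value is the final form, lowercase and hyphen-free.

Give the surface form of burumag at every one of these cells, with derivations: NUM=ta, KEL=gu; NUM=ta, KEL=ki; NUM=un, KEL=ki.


cell NUM=ta, KEL=gu:
underlying: burumag-r-kt
1. e -> o, i -> u / B C0 _: no change
2. 0 -> i / C _ C: inserts after position(s) 7, 8, 9: burumagirikit
3. k -> g, t -> d / V _ V: fires at position(s) 11: burumagirigit
surface: burumagirigit

cell NUM=ta, KEL=ki:
underlying: burumag-le-kt
1. e -> o, i -> u / B C0 _: fires at position(s) 9: burumaglokt
2. 0 -> i / C _ C: inserts after position(s) 7, 10: burumagilokit
3. k -> g, t -> d / V _ V: fires at position(s) 11: burumagilogit
surface: burumagilogit

cell NUM=un, KEL=ki:
underlying: burumag-le-lm
1. e -> o, i -> u / B C0 _: fires at position(s) 9: burumaglolm
2. 0 -> i / C _ C: inserts after position(s) 7, 10: burumagilolim
3. k -> g, t -> d / V _ V: no change
surface: burumagilolim


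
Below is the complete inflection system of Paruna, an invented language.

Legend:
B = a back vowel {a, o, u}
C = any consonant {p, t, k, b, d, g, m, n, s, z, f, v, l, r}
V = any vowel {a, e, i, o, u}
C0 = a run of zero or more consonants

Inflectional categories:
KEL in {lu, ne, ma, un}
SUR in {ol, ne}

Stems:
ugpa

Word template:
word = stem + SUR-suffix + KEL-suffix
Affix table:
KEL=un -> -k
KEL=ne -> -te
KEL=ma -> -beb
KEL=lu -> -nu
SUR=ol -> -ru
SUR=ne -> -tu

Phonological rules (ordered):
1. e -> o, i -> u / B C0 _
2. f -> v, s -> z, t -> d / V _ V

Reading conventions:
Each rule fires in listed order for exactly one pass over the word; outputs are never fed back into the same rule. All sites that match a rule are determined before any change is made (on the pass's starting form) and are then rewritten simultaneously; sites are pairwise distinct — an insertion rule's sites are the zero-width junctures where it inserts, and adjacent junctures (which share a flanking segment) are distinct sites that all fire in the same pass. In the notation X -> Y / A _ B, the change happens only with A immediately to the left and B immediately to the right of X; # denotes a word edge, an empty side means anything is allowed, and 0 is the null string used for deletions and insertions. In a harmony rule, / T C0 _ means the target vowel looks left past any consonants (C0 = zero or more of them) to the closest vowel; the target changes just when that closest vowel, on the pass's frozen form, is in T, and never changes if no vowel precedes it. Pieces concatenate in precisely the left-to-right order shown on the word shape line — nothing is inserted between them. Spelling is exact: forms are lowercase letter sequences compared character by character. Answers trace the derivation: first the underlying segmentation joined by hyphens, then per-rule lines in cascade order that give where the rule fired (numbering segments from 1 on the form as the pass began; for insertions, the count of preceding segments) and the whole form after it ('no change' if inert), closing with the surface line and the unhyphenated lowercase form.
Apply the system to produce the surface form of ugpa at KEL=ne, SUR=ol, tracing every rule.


underlying: ugpa-ru-te
1. e -> o, i -> u / B C0 _: fires at position(s) 8: ugparuto
2. f -> v, s -> z, t -> d / V _ V: fires at position(s) 7: ugparudo
surface: ugparudo


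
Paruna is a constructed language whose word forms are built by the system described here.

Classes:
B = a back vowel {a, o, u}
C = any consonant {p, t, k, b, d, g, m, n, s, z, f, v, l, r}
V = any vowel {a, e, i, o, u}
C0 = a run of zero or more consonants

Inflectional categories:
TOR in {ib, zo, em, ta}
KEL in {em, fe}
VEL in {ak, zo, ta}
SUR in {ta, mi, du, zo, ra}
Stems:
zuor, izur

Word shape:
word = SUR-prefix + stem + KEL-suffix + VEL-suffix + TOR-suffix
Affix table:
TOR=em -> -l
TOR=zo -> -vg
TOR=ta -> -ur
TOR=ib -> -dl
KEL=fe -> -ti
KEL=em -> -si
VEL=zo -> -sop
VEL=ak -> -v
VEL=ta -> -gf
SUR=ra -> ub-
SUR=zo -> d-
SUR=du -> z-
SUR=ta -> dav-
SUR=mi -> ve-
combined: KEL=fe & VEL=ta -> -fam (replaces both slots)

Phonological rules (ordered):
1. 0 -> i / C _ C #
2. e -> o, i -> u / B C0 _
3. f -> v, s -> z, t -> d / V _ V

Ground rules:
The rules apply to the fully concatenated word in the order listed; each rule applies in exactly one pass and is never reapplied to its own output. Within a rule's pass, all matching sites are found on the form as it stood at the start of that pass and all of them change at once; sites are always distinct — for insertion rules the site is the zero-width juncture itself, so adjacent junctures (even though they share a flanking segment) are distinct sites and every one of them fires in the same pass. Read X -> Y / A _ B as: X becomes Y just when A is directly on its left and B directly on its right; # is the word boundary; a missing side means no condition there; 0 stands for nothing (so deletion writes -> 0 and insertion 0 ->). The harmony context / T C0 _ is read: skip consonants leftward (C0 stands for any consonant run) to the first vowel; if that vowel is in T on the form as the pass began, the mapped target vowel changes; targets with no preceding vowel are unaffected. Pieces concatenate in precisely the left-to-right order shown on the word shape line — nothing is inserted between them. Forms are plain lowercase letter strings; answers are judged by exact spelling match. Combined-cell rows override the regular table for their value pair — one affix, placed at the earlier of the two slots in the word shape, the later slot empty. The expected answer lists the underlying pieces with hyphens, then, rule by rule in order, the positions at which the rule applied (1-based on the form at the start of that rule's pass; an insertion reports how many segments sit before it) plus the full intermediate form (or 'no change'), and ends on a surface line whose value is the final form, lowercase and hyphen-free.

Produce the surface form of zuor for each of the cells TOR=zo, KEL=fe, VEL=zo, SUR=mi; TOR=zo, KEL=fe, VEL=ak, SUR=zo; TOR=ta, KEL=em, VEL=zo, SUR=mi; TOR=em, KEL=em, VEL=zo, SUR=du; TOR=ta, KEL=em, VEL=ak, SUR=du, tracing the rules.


cell TOR=zo, KEL=fe, VEL=zo, SUR=mi:
underlying: ve-zuor-ti-sop-vg
1. 0 -> i / C _ C #: inserts after position(s) 12: vezuortisopvig
2. e -> o, i -> u / B C0 _: fires at position(s) 8, 13: vezuortusopvug
3. f -> v, s -> z, t -> d / V _ V: fires at position(s) 9: vezuortuzopvug
surface: vezuortuzopvug

cell TOR=zo, KEL=fe, VEL=ak, SUR=zo:
underlying: d-zuor-ti-v-vg
1. 0 -> i / C _ C #: inserts after position(s) 9: dzuortivvig
2. e -> o, i -> u / B C0 _: fires at position(s) 7: dzuortuvvig
3. f -> v, s -> z, t -> d / V _ V: no change
surface: dzuortuvvig

cell TOR=ta, KEL=em, VEL=zo, SUR=mi:
underlying: ve-zuor-si-sop-ur
1. 0 -> i / C _ C #: no change
2. e -> o, i -> u / B C0 _: fires at position(s) 8: vezuorsusopur
3. f -> v, s -> z, t -> d / V _ V: fires at position(s) 9: vezuorsuzopur
surface: vezuorsuzopur

cell TOR=em, KEL=em, VEL=zo, SUR=du:
underlying: z-zuor-si-sop-l
1. 0 -> i / C _ C #: inserts after position(s) 10: zzuorsisopil
2. e -> o, i -> u / B C0 _: fires at position(s) 7, 11: zzuorsusopul
3. f -> v, s -> z, t -> d / V _ V: fires at position(s) 8: zzuorsuzopul
surface: zzuorsuzopul

cell TOR=ta, KEL=em, VEL=ak, SUR=du:
underlying: z-zuor-si-v-ur
1. 0 -> i / C _ C #: no change
2. e -> o, i -> u / B C0 _: fires at position(s) 7: zzuorsuvur
3. f -> v, s -> z, t -> d / V _ V: no change
surface: zzuorsuvur


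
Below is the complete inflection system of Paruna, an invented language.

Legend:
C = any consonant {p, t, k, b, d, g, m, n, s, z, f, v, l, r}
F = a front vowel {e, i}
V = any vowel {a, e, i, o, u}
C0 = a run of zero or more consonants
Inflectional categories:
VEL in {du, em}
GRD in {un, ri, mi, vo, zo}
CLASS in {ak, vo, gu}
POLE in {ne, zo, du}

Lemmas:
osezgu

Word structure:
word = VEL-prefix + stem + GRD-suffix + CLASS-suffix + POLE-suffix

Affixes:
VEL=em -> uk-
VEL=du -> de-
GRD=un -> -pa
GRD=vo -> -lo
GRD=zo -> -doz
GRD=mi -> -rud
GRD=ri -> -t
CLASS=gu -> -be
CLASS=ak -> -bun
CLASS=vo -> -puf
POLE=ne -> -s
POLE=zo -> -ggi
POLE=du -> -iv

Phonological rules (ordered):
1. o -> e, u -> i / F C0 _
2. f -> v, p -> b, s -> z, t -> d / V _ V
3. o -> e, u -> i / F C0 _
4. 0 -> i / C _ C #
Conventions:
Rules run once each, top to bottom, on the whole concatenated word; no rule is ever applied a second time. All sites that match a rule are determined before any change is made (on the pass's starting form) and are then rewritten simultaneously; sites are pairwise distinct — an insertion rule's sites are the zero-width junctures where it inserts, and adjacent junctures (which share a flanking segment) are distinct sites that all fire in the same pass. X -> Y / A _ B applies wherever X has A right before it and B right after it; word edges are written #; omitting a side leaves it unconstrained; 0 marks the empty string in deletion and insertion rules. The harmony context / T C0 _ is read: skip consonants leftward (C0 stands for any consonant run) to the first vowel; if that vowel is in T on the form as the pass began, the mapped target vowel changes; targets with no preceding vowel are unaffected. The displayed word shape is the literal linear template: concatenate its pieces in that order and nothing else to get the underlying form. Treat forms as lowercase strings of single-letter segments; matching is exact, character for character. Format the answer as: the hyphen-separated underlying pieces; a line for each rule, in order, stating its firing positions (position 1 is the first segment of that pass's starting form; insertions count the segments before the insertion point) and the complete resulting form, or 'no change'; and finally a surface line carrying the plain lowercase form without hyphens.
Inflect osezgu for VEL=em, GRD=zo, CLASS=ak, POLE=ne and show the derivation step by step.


underlying: uk-osezgu-doz-bun-s
1. o -> e, u -> i / F C0 _: fires at position(s) 8: ukosezgidozbuns
2. f -> v, p -> b, s -> z, t -> d / V _ V: fires at position(s) 4: ukozezgidozbuns
3. o -> e, u -> i / F C0 _: fires at position(s) 10: ukozezgidezbuns
4. 0 -> i / C _ C #: inserts after position(s) 14: ukozezgidezbunis
surface: ukozezgidezbunis
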